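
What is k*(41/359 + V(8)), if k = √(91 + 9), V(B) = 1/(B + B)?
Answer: 5075/2872 ≈ 1.7671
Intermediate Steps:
V(B) = 1/(2*B)
k = 10 (k = √100 = 10)
k*(41/359 + V(8)) = 10*(41/359 + (½)/8) = 10*(41*(1/359) + (½)*(⅛)) = 10*(41/359 + 1/16) = 10*(1015/5744) = 5075/2872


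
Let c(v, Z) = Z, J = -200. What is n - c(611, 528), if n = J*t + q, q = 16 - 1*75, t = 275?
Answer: -55587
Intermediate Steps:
q = -59 (q = 16 - 75 = -59)
n = -55059 (n = -200*275 - 59 = -55000 - 59 = -55059)
n - c(611, 528) = -55059 - 1*528 = -55059 - 528 = -55587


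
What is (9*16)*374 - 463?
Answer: 53393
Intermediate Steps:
(9*16)*374 - 463 = 144*374 - 463 = 53856 - 463 = 53393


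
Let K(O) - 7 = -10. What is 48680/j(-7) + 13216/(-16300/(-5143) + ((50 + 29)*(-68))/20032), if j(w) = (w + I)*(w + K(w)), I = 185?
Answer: 30113118083922/6650378239 ≈ 4528.0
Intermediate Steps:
K(O) = -3 (K(O) = 7 - 10 = -3)
j(w) = (-3 + w)*(185 + w) (j(w) = (w + 185)*(w - 3) = (185 + w)*(-3 + w) = (-3 + w)*(185 + w))
48680/j(-7) + 13216/(-16300/(-5143) + ((50 + 29)*(-68))/20032) = 48680/(-555 + (-7)**2 + 182*(-7)) + 13216/(-16300/(-5143) + ((50 + 29)*(-68))/20032) = 48680/(-555 + 49 - 1274) + 13216/(-16300*(-1/5143) + (79*(-68))*(1/20032)) = 48680/(-1780) + 13216/(16300/5143 - 5372*1/20032) = 48680*(-1/1780) + 13216/(16300/5143 - 1343/5008) = -2434/89 + 13216/(74723351/25756144) = -2434/89 + 13216*(25756144/74723351) = -2434/89 + 340393199104/74723351 = 30113118083922/6650378239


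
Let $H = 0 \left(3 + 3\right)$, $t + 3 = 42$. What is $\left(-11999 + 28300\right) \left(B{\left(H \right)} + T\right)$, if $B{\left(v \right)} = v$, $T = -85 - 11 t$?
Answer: $-8378714$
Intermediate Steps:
$t = 39$ ($t = -3 + 42 = 39$)
$H = 0$ ($H = 0 \cdot 6 = 0$)
$T = -514$ ($T = -85 - 429 = -514$)
$\left(-11999 + 28300\right) \left(B{\left(H \right)} + T\right) = \left(-11999 + 28300\right) \left(0 - 514\right) = 16301 \left(-514\right) = -8378714$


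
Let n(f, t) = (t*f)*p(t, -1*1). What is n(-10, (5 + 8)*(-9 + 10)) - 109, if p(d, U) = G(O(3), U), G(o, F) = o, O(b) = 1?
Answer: -239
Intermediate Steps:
p(d, U) = 1
n(f, t) = f*t (n(f, t) = (t*f)*1 = (f*t)*1 = f*t)
n(-10, (5 + 8)*(-9 + 10)) - 109 = -10*(5 + 8)*(-9 + 10) - 109 = -130 - 109 = -239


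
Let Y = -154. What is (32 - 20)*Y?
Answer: -1848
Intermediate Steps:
(32 - 20)*Y = (32 - 20)*(-154) = 12*(-154) = -1848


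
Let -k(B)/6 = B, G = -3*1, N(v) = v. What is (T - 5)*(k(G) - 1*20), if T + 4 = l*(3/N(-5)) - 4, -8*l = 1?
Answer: 517/20 ≈ 25.850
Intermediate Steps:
l = -⅛ (l = -⅛*1 = -⅛ ≈ -0.12500)
G = -3
k(B) = -6*B
T = -317/40 (T = -4 + (-3/(8*(-5)) - 4) = -4 + (-3*(-1)/(8*5) - 4) = -4 + (-⅛*(-⅗) - 4) = -4 + (3/40 - 4) = -4 - 157/40 = -317/40 ≈ -7.9250)
(T - 5)*(k(G) - 1*20) = (-317/40 - 5)*(-6*(-3) - 1*20) = -517*(18 - 20)/40 = -517/40*(-2) = 517/20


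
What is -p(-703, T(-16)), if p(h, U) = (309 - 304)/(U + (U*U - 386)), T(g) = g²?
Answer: -5/65406 ≈ -7.6446e-5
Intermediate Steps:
p(h, U) = 5/(-386 + U + U²) (p(h, U) = 5/(U + (U² - 386)) = 5/(U + (-386 + U²)) = 5/(-386 + U + U²))
-p(-703, T(-16)) = -5/(-386 + (-16)² + ((-16)²)²) = -5/(-386 + 256 + 256²) = -5/(-386 + 256 + 65536) = -5/65406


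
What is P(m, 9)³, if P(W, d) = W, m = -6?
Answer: -216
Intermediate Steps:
P(m, 9)³ = (-6)³ = -216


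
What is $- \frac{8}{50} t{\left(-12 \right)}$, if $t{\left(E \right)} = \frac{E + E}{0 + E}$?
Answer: $- \frac{8}{25} \approx -0.32$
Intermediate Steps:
$t{\left(E \right)} = 2$ ($t{\left(E \right)} = \frac{2 E}{E} = 2$)
$- \frac{8}{50} t{\left(-12 \right)} = - \frac{8}{50} \cdot 2 = \left(-8\right) \frac{1}{50} \cdot 2 = \left(- \frac{4}{25}\right) 2 = - \frac{8}{25}$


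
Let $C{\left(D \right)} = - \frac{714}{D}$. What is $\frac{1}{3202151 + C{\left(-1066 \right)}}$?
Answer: $\frac{533}{1706746840} \approx 3.1229 \cdot 10^{-7}$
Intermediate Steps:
$\frac{1}{3202151 + C{\left(-1066 \right)}} = \frac{1}{3202151 - \frac{714}{-1066}} = \frac{1}{3202151 - - \frac{357}{533}} = \frac{1}{3202151 + \frac{357}{533}} = \frac{1}{\frac{1706746840}{533}} = \frac{533}{1706746840}$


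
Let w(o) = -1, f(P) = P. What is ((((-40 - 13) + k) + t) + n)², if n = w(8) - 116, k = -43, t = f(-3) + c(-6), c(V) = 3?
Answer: 45369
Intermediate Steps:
t = 0 (t = -3 + 3 = 0)
n = -117 (n = -1 - 116 = -117)
((((-40 - 13) + k) + t) + n)² = ((((-40 - 13) - 43) + 0) - 117)² = (((-53 - 43) + 0) - 117)² = ((-96 + 0) - 117)² = (-96 - 117)² = (-213)² = 45369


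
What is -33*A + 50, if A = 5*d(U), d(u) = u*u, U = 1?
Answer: -115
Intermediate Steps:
d(u) = u**2
A = 5 (A = 5*1**2 = 5*1 = 5)
-33*A + 50 = -33*5 + 50 = -165 + 50 = -115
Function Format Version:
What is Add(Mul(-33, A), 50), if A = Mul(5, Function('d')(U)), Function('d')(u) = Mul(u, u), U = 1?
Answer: -115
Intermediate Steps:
Function('d')(u) = Pow(u, 2)
A = 5 (A = Mul(5, Pow(1, 2)) = Mul(5, 1) = 5)
Add(Mul(-33, A), 50) = Add(Mul(-33, 5), 50) = Add(-165, 50) = -115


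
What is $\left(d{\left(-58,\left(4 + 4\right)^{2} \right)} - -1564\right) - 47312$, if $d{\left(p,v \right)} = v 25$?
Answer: $-44148$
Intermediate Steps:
$d{\left(p,v \right)} = 25 v$
$\left(d{\left(-58,\left(4 + 4\right)^{2} \right)} - -1564\right) - 47312 = \left(25 \left(4 + 4\right)^{2} - -1564\right) - 47312 = \left(25 \cdot 8^{2} + 1564\right) - 47312 = \left(25 \cdot 64 + 1564\right) - 47312 = \left(1600 + 1564\right) - 47312 = 3164 - 47312 = -44148$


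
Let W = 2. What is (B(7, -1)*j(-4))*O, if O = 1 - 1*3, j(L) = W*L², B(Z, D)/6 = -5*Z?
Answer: 13440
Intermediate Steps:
B(Z, D) = -30*Z (B(Z, D) = 6*(-5*Z) = -30*Z)
j(L) = 2*L²
O = -2 (O = 1 - 3 = -2)
(B(7, -1)*j(-4))*O = ((-30*7)*(2*(-4)²))*(-2) = -420*16*(-2) = -210*32*(-2) = -6720*(-2) = 13440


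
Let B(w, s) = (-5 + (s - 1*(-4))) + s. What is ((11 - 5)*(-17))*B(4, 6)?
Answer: -1122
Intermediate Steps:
B(w, s) = -1 + 2*s (B(w, s) = (-5 + (s + 4)) + s = (-5 + (4 + s)) + s = (-1 + s) + s = -1 + 2*s)
((11 - 5)*(-17))*B(4, 6) = ((11 - 5)*(-17))*(-1 + 2*6) = (6*(-17))*(-1 + 12) = -102*11 = -1122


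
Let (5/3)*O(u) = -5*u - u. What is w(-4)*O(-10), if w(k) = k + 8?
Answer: 144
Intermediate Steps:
w(k) = 8 + k
O(u) = -18*u/5 (O(u) = 3*(-5*u - u)/5 = 3*(-6*u)/5 = -18*u/5)
w(-4)*O(-10) = (8 - 4)*(-18/5*(-10)) = 4*36 = 144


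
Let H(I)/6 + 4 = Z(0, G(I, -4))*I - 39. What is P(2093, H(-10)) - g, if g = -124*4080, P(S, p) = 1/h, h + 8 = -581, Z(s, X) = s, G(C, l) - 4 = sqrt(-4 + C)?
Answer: 297986879/589 ≈ 5.0592e+5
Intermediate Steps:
G(C, l) = 4 + sqrt(-4 + C)
h = -589 (h = -8 - 581 = -589)
H(I) = -258 (H(I) = -24 + 6*(0*I - 39) = -24 + 6*(0 - 39) = -24 + 6*(-39) = -24 - 234 = -258)
P(S, p) = -1/589 (P(S, p) = 1/(-589) = -1/589)
g = -505920
P(2093, H(-10)) - g = -1/589 - 1*(-505920) = -1/589 + 505920 = 297986879/589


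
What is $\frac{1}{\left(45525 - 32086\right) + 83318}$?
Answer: $\frac{1}{96757} \approx 1.0335 \cdot 10^{-5}$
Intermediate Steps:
$\frac{1}{\left(45525 - 32086\right) + 83318} = \frac{1}{13439 + 83318} = \frac{1}{96757}$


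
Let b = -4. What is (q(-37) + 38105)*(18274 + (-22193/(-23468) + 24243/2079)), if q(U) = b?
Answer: 1618753683457819/2323332 ≈ 6.9674e+8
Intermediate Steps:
q(U) = -4
(q(-37) + 38105)*(18274 + (-22193/(-23468) + 24243/2079)) = (-4 + 38105)*(18274 + (-22193/(-23468) + 24243/2079)) = 38101*(18274 + (-22193*(-1/23468) + 24243*(1/2079))) = 38101*(18274 + (22193/23468 + 8081/693)) = 38101*(18274 + 205024657/16263324) = 38101*(297401007433/16263324) = 1618753683457819/2323332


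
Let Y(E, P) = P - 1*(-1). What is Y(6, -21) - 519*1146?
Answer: -594794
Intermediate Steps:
Y(E, P) = 1 + P (Y(E, P) = P + 1 = 1 + P)
Y(6, -21) - 519*1146 = (1 - 21) - 519*1146 = -20 - 594774 = -594794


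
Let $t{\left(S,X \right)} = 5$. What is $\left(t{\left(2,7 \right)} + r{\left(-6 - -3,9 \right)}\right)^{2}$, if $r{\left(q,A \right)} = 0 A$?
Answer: $25$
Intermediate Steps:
$r{\left(q,A \right)} = 0$
$\left(t{\left(2,7 \right)} + r{\left(-6 - -3,9 \right)}\right)^{2} = \left(5 + 0\right)^{2} = 5^{2} = 25$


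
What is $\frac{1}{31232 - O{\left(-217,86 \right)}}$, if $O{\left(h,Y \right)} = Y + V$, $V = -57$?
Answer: $\frac{1}{31203} \approx 3.2048 \cdot 10^{-5}$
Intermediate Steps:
$O{\left(h,Y \right)} = -57 + Y$ ($O{\left(h,Y \right)} = Y - 57 = -57 + Y$)
$\frac{1}{31232 - O{\left(-217,86 \right)}} = \frac{1}{31232 - \left(-57 + 86\right)} = \frac{1}{31232 - 29} = \frac{1}{31203}$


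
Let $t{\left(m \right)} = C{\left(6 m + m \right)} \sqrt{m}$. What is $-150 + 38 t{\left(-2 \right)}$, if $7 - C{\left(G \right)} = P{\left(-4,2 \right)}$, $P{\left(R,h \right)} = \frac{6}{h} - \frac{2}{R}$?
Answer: $-150 + 133 i \sqrt{2} \approx -150.0 + 188.09 i$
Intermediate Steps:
$P{\left(R,h \right)} = - \frac{2}{R} + \frac{6}{h}$
$C{\left(G \right)} = \frac{7}{2}$ ($C{\left(G \right)} = 7 - \left(- \frac{2}{-4} + \frac{6}{2}\right) = 7 - \left(\left(-2\right) \left(- \frac{1}{4}\right) + 6 \cdot \frac{1}{2}\right) = 7 - \left(\frac{1}{2} + 3\right) = 7 - \frac{7}{2} = \frac{7}{2}$)
$t{\left(m \right)} = \frac{7 \sqrt{m}}{2}$
$-150 + 38 t{\left(-2 \right)} = -150 + 38 \frac{7 \sqrt{-2}}{2} = -150 + 38 \frac{7 i \sqrt{2}}{2} = -150 + 133 i \sqrt{2}$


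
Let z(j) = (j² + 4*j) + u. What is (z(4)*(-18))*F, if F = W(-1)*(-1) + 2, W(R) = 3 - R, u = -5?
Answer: 972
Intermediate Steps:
F = -2 (F = (3 - 1*(-1))*(-1) + 2 = (3 + 1)*(-1) + 2 = 4*(-1) + 2 = -4 + 2 = -2)
z(j) = -5 + j² + 4*j (z(j) = (j² + 4*j) - 5 = -5 + j² + 4*j)
(z(4)*(-18))*F = ((-5 + 4² + 4*4)*(-18))*(-2) = ((-5 + 16 + 16)*(-18))*(-2) = (27*(-18))*(-2) = -486*(-2) = 972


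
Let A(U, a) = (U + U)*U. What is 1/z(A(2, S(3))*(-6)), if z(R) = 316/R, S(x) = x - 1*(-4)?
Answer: -12/79 ≈ -0.15190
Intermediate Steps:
S(x) = 4 + x (S(x) = x + 4 = 4 + x)
A(U, a) = 2*U² (A(U, a) = (2*U)*U = 2*U²)
1/z(A(2, S(3))*(-6)) = 1/(316/(((2*2²)*(-6)))) = 1/(316/(((2*4)*(-6)))) = 1/(316/((8*(-6)))) = 1/(316/(-48)) = 1/(316*(-1/48)) = 1/(-79/12) = -12/79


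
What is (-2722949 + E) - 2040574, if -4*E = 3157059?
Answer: -22211151/4 ≈ -5.5528e+6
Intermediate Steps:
E = -3157059/4 (E = -1/4*3157059 = -3157059/4 ≈ -7.8927e+5)
(-2722949 + E) - 2040574 = (-2722949 - 3157059/4) - 2040574 = -14048855/4 - 2040574 = -22211151/4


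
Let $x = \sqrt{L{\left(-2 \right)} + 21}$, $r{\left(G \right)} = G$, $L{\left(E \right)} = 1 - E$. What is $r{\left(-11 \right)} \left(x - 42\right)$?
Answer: $462 - 22 \sqrt{6} \approx 408.11$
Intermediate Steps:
$x = 2 \sqrt{6}$ ($x = \sqrt{\left(1 - -2\right) + 21} = \sqrt{\left(1 + 2\right) + 21} = \sqrt{3 + 21} = \sqrt{24} = 2 \sqrt{6} \approx 4.899$)
$r{\left(-11 \right)} \left(x - 42\right) = - 11 \left(2 \sqrt{6} - 42\right) = - 11 \left(-42 + 2 \sqrt{6}\right) = 462 - 22 \sqrt{6}$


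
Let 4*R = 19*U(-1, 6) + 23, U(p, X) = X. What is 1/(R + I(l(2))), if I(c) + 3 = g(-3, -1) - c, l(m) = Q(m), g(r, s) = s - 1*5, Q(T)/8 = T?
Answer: 4/37 ≈ 0.10811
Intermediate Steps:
Q(T) = 8*T
g(r, s) = -5 + s (g(r, s) = s - 5 = -5 + s)
l(m) = 8*m
I(c) = -9 - c (I(c) = -3 + ((-5 - 1) - c) = -3 + (-6 - c) = -9 - c)
R = 137/4 (R = (19*6 + 23)/4 = (114 + 23)/4 = (¼)*137 = 137/4 ≈ 34.250)
1/(R + I(l(2))) = 1/(137/4 + (-9 - 8*2)) = 1/(137/4 + (-9 - 1*16)) = 1/(137/4 + (-9 - 16)) = 1/(137/4 - 25) = 1/(37/4) = 4/37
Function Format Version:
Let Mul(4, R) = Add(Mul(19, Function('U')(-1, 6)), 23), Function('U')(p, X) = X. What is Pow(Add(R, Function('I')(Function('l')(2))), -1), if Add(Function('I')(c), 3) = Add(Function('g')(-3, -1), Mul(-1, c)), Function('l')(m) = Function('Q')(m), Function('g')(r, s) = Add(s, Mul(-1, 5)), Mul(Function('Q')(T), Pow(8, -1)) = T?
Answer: Rational(4, 37) ≈ 0.10811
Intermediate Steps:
Function('Q')(T) = Mul(8, T)
Function('g')(r, s) = Add(-5, s) (Function('g')(r, s) = Add(s, -5) = Add(-5, s))
Function('l')(m) = Mul(8, m)
Function('I')(c) = Add(-9, Mul(-1, c)) (Function('I')(c) = Add(-3, Add(Add(-5, -1), Mul(-1, c))) = Add(-3, Add(-6, Mul(-1, c))) = Add(-9, Mul(-1, c)))
R = Rational(137, 4) (R = Mul(Rational(1, 4), Add(Mul(19, 6), 23)) = Mul(Rational(1, 4), Add(114, 23)) = Mul(Rational(1, 4), 137) = Rational(137, 4) ≈ 34.250)
Pow(Add(R, Function('I')(Function('l')(2))), -1) = Pow(Add(Rational(137, 4), Add(-9, Mul(-1, Mul(8, 2)))), -1) = Pow(Add(Rational(137, 4), Add(-9, Mul(-1, 16))), -1) = Pow(Add(Rational(137, 4), Add(-9, -16)), -1) = Pow(Add(Rational(137, 4), -25), -1) = Pow(Rational(37, 4), -1) = Rational(4, 37)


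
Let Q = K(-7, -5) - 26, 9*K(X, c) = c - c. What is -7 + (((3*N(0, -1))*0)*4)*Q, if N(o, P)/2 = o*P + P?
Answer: -7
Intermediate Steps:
K(X, c) = 0 (K(X, c) = (c - c)/9 = (⅑)*0 = 0)
N(o, P) = 2*P + 2*P*o (N(o, P) = 2*(o*P + P) = 2*(P*o + P) = 2*(P + P*o) = 2*P + 2*P*o)
Q = -26 (Q = 0 - 26 = -26)
-7 + (((3*N(0, -1))*0)*4)*Q = -7 + (((3*(2*(-1)*(1 + 0)))*0)*4)*(-26) = -7 + (((3*(2*(-1)*1))*0)*4)*(-26) = -7 + (((3*(-2))*0)*4)*(-26) = -7 + (-6*0*4)*(-26) = -7 + (0*4)*(-26) = -7 + 0*(-26) = -7 + 0 = -7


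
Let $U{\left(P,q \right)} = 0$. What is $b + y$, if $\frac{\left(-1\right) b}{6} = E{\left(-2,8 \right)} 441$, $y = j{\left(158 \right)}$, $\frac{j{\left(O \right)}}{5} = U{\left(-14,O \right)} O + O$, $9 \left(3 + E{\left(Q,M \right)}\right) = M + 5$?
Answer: $4906$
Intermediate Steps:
$E{\left(Q,M \right)} = - \frac{22}{9} + \frac{M}{9}$ ($E{\left(Q,M \right)} = -3 + \frac{M + 5}{9} = -3 + \frac{5 + M}{9} = -3 + \left(\frac{5}{9} + \frac{M}{9}\right) = - \frac{22}{9} + \frac{M}{9}$)
$j{\left(O \right)} = 5 O$ ($j{\left(O \right)} = 5 \left(0 O + O\right) = 5 \left(0 + O\right) = 5 O$)
$y = 790$ ($y = 5 \cdot 158 = 790$)
$b = 4116$ ($b = - 6 \left(- \frac{22}{9} + \frac{1}{9} \cdot 8\right) 441 = - 6 \left(- \frac{22}{9} + \frac{8}{9}\right) 441 = - 6 \left(\left(- \frac{14}{9}\right) 441\right) = \left(-6\right) \left(-686\right) = 4116$)
$b + y = 4116 + 790 = 4906$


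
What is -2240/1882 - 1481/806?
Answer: -2296341/758446 ≈ -3.0277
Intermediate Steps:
-2240/1882 - 1481/806 = -2240*1/1882 - 1481*1/806 = -1120/941 - 1481/806 = -2296341/758446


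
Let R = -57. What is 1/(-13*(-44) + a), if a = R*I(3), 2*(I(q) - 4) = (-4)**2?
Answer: -1/112 ≈ -0.0089286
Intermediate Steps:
I(q) = 12 (I(q) = 4 + (1/2)*(-4)**2 = 4 + (1/2)*16 = 4 + 8 = 12)
a = -684 (a = -57*12 = -684)
1/(-13*(-44) + a) = 1/(-13*(-44) - 684) = 1/(572 - 684) = 1/(-112) = -1/112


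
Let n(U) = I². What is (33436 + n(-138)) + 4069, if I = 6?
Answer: 37541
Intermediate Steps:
n(U) = 36 (n(U) = 6² = 36)
(33436 + n(-138)) + 4069 = (33436 + 36) + 4069 = 33472 + 4069 = 37541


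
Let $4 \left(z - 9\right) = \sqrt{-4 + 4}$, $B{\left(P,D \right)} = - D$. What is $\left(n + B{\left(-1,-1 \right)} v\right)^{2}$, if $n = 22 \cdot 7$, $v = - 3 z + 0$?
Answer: $16129$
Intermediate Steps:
$z = 9$ ($z = 9 + \frac{\sqrt{-4 + 4}}{4} = 9 + \frac{\sqrt{0}}{4} = 9 + \frac{1}{4} \cdot 0 = 9 + 0 = 9$)
$v = -27$ ($v = \left(-3\right) 9 + 0 = -27 + 0 = -27$)
$n = 154$
$\left(n + B{\left(-1,-1 \right)} v\right)^{2} = \left(154 + \left(-1\right) \left(-1\right) \left(-27\right)\right)^{2} = \left(154 + 1 \left(-27\right)\right)^{2} = \left(154 - 27\right)^{2} = 127^{2} = 16129$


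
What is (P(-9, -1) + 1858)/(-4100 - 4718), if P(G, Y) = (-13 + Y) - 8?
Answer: -918/4409 ≈ -0.20821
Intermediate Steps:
P(G, Y) = -21 + Y
(P(-9, -1) + 1858)/(-4100 - 4718) = ((-21 - 1) + 1858)/(-4100 - 4718) = (-22 + 1858)/(-8818) = 1836*(-1/8818) = -918/4409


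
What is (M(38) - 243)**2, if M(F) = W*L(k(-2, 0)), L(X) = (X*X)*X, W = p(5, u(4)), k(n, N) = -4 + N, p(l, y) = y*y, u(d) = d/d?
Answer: 94249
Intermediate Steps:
u(d) = 1
p(l, y) = y**2
W = 1 (W = 1**2 = 1)
L(X) = X**3 (L(X) = X**2*X = X**3)
M(F) = -64 (M(F) = 1*(-4 + 0)**3 = 1*(-4)**3 = 1*(-64) = -64)
(M(38) - 243)**2 = (-64 - 243)**2 = (-307)**2 = 94249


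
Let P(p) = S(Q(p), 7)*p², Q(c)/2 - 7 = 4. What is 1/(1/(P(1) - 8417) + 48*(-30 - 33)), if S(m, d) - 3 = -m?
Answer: -8436/25510465 ≈ -0.00033069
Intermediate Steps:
Q(c) = 22 (Q(c) = 14 + 2*4 = 14 + 8 = 22)
S(m, d) = 3 - m
P(p) = -19*p² (P(p) = (3 - 1*22)*p² = (3 - 22)*p² = -19*p²)
1/(1/(P(1) - 8417) + 48*(-30 - 33)) = 1/(1/(-19*1² - 8417) + 48*(-30 - 33)) = 1/(1/(-19*1 - 8417) + 48*(-63)) = 1/(1/(-19 - 8417) - 3024) = 1/(1/(-8436) - 3024) = 1/(-1/8436 - 3024) = 1/(-25510465/8436) = -8436/25510465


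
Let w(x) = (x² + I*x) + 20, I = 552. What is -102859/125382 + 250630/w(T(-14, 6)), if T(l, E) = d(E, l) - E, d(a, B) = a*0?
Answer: -7939849891/102060948 ≈ -77.795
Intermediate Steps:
d(a, B) = 0
T(l, E) = -E (T(l, E) = 0 - E = -E)
w(x) = 20 + x² + 552*x (w(x) = (x² + 552*x) + 20 = 20 + x² + 552*x)
-102859/125382 + 250630/w(T(-14, 6)) = -102859/125382 + 250630/(20 + (-1*6)² + 552*(-1*6)) = -102859*1/125382 + 250630/(20 + (-6)² + 552*(-6)) = -102859/125382 + 250630/(20 + 36 - 3312) = -102859/125382 + 250630/(-3256) = -102859/125382 + 250630*(-1/3256) = -102859/125382 - 125315/1628 = -7939849891/102060948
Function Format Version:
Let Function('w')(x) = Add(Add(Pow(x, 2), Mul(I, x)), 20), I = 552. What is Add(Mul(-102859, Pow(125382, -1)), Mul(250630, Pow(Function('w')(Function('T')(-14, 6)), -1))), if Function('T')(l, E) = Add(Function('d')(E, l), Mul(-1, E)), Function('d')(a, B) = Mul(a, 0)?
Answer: Rational(-7939849891, 102060948) ≈ -77.795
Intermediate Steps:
Function('d')(a, B) = 0
Function('T')(l, E) = Mul(-1, E) (Function('T')(l, E) = Add(0, Mul(-1, E)) = Mul(-1, E))
Function('w')(x) = Add(20, Pow(x, 2), Mul(552, x)) (Function('w')(x) = Add(Add(Pow(x, 2), Mul(552, x)), 20) = Add(20, Pow(x, 2), Mul(552, x)))
Add(Mul(-102859, Pow(125382, -1)), Mul(250630, Pow(Function('w')(Function('T')(-14, 6)), -1))) = Add(Mul(-102859, Pow(125382, -1)), Mul(250630, Pow(Add(20, Pow(Mul(-1, 6), 2), Mul(552, Mul(-1, 6))), -1))) = Add(Mul(-102859, Rational(1, 125382)), Mul(250630, Pow(Add(20, Pow(-6, 2), Mul(552, -6)), -1))) = Add(Rational(-102859, 125382), Mul(250630, Pow(Add(20, 36, -3312), -1))) = Add(Rational(-102859, 125382), Mul(250630, Pow(-3256, -1))) = Add(Rational(-102859, 125382), Mul(250630, Rational(-1, 3256))) = Add(Rational(-102859, 125382), Rational(-125315, 1628)) = Rational(-7939849891, 102060948)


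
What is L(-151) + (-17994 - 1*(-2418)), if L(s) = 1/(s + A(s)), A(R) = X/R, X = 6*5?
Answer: -355615807/22831 ≈ -15576.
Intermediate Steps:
X = 30
A(R) = 30/R
L(s) = 1/(s + 30/s)
L(-151) + (-17994 - 1*(-2418)) = -151/(30 + (-151)²) + (-17994 - 1*(-2418)) = -151/(30 + 22801) + (-17994 + 2418) = -151/22831 - 15576 = -355615807/22831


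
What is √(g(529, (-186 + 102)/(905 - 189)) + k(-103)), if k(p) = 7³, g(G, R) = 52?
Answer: √395 ≈ 19.875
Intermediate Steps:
k(p) = 343
√(g(529, (-186 + 102)/(905 - 189)) + k(-103)) = √(52 + 343) = √395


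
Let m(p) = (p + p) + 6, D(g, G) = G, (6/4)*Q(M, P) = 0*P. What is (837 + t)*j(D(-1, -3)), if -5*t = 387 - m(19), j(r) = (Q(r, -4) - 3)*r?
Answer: 34578/5 ≈ 6915.6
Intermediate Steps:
Q(M, P) = 0 (Q(M, P) = 2*(0*P)/3 = (⅔)*0 = 0)
m(p) = 6 + 2*p (m(p) = 2*p + 6 = 6 + 2*p)
j(r) = -3*r (j(r) = (0 - 3)*r = -3*r)
t = -343/5 (t = -(387 - (6 + 2*19))/5 = -(387 - (6 + 38))/5 = -(387 - 1*44)/5 = -(387 - 44)/5 = -⅕*343 = -343/5 ≈ -68.600)
(837 + t)*j(D(-1, -3)) = (837 - 343/5)*(-3*(-3)) = (3842/5)*9 = 34578/5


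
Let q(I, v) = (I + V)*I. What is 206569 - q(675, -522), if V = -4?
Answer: -246356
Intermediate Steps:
q(I, v) = I*(-4 + I) (q(I, v) = (I - 4)*I = (-4 + I)*I = I*(-4 + I))
206569 - q(675, -522) = 206569 - 675*(-4 + 675) = 206569 - 675*671 = 206569 - 1*452925 = 206569 - 452925 = -246356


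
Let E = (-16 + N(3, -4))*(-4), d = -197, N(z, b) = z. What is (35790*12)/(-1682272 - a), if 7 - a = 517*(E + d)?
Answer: -35790/146437 ≈ -0.24441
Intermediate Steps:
E = 52 (E = (-16 + 3)*(-4) = -13*(-4) = 52)
a = 74972 (a = 7 - 517*(52 - 197) = 7 - 517*(-145) = 7 - 1*(-74965) = 7 + 74965 = 74972)
(35790*12)/(-1682272 - a) = (35790*12)/(-1682272 - 1*74972) = 429480/(-1682272 - 74972) = 429480/(-1757244) = 429480*(-1/1757244) = -35790/146437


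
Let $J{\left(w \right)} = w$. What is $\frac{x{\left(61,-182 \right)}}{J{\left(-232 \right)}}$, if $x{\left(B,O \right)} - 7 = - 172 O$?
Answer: $- \frac{31311}{232} \approx -134.96$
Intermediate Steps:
$x{\left(B,O \right)} = 7 - 172 O$
$\frac{x{\left(61,-182 \right)}}{J{\left(-232 \right)}} = \frac{7 - -31304}{-232} = \left(7 + 31304\right) \left(- \frac{1}{232}\right) = 31311 \left(- \frac{1}{232}\right) = - \frac{31311}{232}$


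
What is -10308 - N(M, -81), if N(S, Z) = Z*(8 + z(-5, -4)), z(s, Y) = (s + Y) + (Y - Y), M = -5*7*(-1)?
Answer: -10389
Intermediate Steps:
M = 35 (M = -35*(-1) = 35)
z(s, Y) = Y + s (z(s, Y) = (Y + s) + 0 = Y + s)
N(S, Z) = -Z (N(S, Z) = Z*(8 + (-4 - 5)) = Z*(8 - 9) = Z*(-1) = -Z)
-10308 - N(M, -81) = -10308 - (-1)*(-81) = -10308 - 1*81 = -10308 - 81 = -10389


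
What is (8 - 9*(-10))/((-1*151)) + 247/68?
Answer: 30633/10268 ≈ 2.9833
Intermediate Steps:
(8 - 9*(-10))/((-1*151)) + 247/68 = (8 + 90)/(-151) + 247*(1/68) = 98*(-1/151) + 247/68 = -98/151 + 247/68 = 30633/10268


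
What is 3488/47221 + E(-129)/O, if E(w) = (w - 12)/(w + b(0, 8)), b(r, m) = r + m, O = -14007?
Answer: 1968322725/26677456729 ≈ 0.073782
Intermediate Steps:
b(r, m) = m + r
E(w) = (-12 + w)/(8 + w) (E(w) = (w - 12)/(w + (8 + 0)) = (-12 + w)/(w + 8) = (-12 + w)/(8 + w))
3488/47221 + E(-129)/O = 3488/47221 + ((-12 - 129)/(8 - 129))/(-14007) = 3488*(1/47221) + (-141/(-121))*(-1/14007) = 3488/47221 - 1/121*(-141)*(-1/14007) = 3488/47221 + (141/121)*(-1/14007) = 3488/47221 - 47/564949 = 1968322725/26677456729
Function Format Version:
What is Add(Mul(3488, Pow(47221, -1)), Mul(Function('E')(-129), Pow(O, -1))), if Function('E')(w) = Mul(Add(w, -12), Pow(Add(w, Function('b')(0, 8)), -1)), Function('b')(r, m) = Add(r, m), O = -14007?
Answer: Rational(1968322725, 26677456729) ≈ 0.073782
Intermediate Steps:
Function('b')(r, m) = Add(m, r)
Function('E')(w) = Mul(Pow(Add(8, w), -1), Add(-12, w)) (Function('E')(w) = Mul(Add(w, -12), Pow(Add(w, Add(8, 0)), -1)) = Mul(Add(-12, w), Pow(Add(w, 8), -1)) = Mul(Add(-12, w), Pow(Add(8, w), -1)) = Mul(Pow(Add(8, w), -1), Add(-12, w)))
Add(Mul(3488, Pow(47221, -1)), Mul(Function('E')(-129), Pow(O, -1))) = Add(Mul(3488, Pow(47221, -1)), Mul(Mul(Pow(Add(8, -129), -1), Add(-12, -129)), Pow(-14007, -1))) = Add(Mul(3488, Rational(1, 47221)), Mul(Mul(Pow(-121, -1), -141), Rational(-1, 14007))) = Add(Rational(3488, 47221), Mul(Mul(Rational(-1, 121), -141), Rational(-1, 14007))) = Add(Rational(3488, 47221), Mul(Rational(141, 121), Rational(-1, 14007))) = Add(Rational(3488, 47221), Rational(-47, 564949)) = Rational(1968322725, 26677456729)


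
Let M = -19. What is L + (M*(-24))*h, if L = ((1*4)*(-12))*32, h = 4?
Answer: 288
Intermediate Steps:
L = -1536 (L = (4*(-12))*32 = -48*32 = -1536)
L + (M*(-24))*h = -1536 - 19*(-24)*4 = -1536 + 456*4 = -1536 + 1824 = 288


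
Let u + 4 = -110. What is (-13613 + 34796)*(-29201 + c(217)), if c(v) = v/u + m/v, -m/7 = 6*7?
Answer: -728750621789/1178 ≈ -6.1863e+8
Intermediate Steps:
u = -114 (u = -4 - 110 = -114)
m = -294 (m = -42*7 = -7*42 = -294)
c(v) = -294/v - v/114 (c(v) = v/(-114) - 294/v = v*(-1/114) - 294/v = -v/114 - 294/v = -294/v - v/114)
(-13613 + 34796)*(-29201 + c(217)) = (-13613 + 34796)*(-29201 + (-294/217 - 1/114*217)) = 21183*(-29201 + (-294*1/217 - 217/114)) = 21183*(-29201 + (-42/31 - 217/114)) = 21183*(-29201 - 11515/3534) = 21183*(-103207849/3534) = -728750621789/1178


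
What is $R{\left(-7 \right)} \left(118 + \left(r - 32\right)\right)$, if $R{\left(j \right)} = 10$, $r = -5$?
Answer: $810$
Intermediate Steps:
$R{\left(-7 \right)} \left(118 + \left(r - 32\right)\right) = 10 \left(118 - 37\right) = 10 \cdot 81 = 810$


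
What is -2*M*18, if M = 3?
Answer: -108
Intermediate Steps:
-2*M*18 = -2*3*18 = -6*18 = -108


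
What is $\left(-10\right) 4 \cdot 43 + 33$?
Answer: $-1687$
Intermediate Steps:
$\left(-10\right) 4 \cdot 43 + 33 = \left(-40\right) 43 + 33 = -1720 + 33 = -1687$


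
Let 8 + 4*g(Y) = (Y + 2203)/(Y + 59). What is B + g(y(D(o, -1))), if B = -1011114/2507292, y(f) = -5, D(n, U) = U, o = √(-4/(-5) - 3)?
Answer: 58464959/7521876 ≈ 7.7727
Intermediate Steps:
o = I*√55/5 (o = √(-4*(-⅕) - 3) = √(⅘ - 3) = √(-11/5) = I*√55/5 ≈ 1.4832*I)
g(Y) = -2 + (2203 + Y)/(4*(59 + Y)) (g(Y) = -2 + ((Y + 2203)/(Y + 59))/4 = -2 + ((2203 + Y)/(59 + Y))/4 = -2 + (2203 + Y)/(4*(59 + Y)))
B = -56173/139294 (B = -1011114*1/2507292 = -56173/139294 ≈ -0.40327)
B + g(y(D(o, -1))) = -56173/139294 + (1731 - 7*(-5))/(4*(59 - 5)) = -56173/139294 + (¼)*(1731 + 35)/54 = -56173/139294 + (¼)*(1/54)*1766 = -56173/139294 + 883/108 = 58464959/7521876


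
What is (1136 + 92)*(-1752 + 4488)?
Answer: 3359808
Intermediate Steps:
(1136 + 92)*(-1752 + 4488) = 1228*2736 = 3359808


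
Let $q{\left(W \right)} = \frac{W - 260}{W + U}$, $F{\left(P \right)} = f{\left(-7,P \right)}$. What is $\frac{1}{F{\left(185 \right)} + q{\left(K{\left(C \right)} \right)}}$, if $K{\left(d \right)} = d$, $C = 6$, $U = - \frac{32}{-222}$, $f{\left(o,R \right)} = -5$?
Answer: $- \frac{341}{15802} \approx -0.02158$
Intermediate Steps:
$U = \frac{16}{111}$ ($U = \left(-32\right) \left(- \frac{1}{222}\right) = \frac{16}{111} \approx 0.14414$)
$F{\left(P \right)} = -5$
$q{\left(W \right)} = \frac{-260 + W}{\frac{16}{111} + W}$ ($q{\left(W \right)} = \frac{W - 260}{W + \frac{16}{111}} = \frac{-260 + W}{\frac{16}{111} + W}$)
$\frac{1}{F{\left(185 \right)} + q{\left(K{\left(C \right)} \right)}} = \frac{1}{-5 + \frac{111 \left(-260 + 6\right)}{16 + 111 \cdot 6}} = \frac{1}{-5 + 111 \frac{1}{16 + 666} \left(-254\right)} = \frac{1}{-5 + 111 \cdot \frac{1}{682} \left(-254\right)} = \frac{1}{-5 - \frac{14097}{341}} = \frac{1}{- \frac{15802}{341}} = - \frac{341}{15802}$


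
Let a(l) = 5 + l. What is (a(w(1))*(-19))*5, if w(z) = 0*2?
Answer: -475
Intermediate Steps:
w(z) = 0
(a(w(1))*(-19))*5 = ((5 + 0)*(-19))*5 = (5*(-19))*5 = -95*5 = -475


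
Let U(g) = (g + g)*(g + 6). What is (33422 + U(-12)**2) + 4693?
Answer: 58851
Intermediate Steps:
U(g) = 2*g*(6 + g) (U(g) = (2*g)*(6 + g) = 2*g*(6 + g))
(33422 + U(-12)**2) + 4693 = (33422 + (2*(-12)*(6 - 12))**2) + 4693 = (33422 + (2*(-12)*(-6))**2) + 4693 = (33422 + 144**2) + 4693 = (33422 + 20736) + 4693 = 54158 + 4693 = 58851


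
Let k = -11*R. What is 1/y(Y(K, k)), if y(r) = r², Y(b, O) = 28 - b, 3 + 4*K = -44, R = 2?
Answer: 16/25281 ≈ 0.00063289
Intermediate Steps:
K = -47/4 (K = -¾ + (¼)*(-44) = -¾ - 11 = -47/4 ≈ -11.750)
k = -22 (k = -11*2 = -22)
1/y(Y(K, k)) = 1/((28 - 1*(-47/4))²) = 1/((28 + 47/4)²) = 1/((159/4)²) = 1/(25281/16) = 16/25281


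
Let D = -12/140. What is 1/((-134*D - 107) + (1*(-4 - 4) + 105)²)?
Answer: 35/325972 ≈ 0.00010737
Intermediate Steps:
D = -3/35 (D = -12*1/140 = -3/35 ≈ -0.085714)
1/((-134*D - 107) + (1*(-4 - 4) + 105)²) = 1/((-134*(-3/35) - 107) + (1*(-4 - 4) + 105)²) = 1/((402/35 - 107) + (1*(-8) + 105)²) = 1/(-3343/35 + (-8 + 105)²) = 1/(-3343/35 + 97²) = 1/(-3343/35 + 9409) = 1/(325972/35) = 35/325972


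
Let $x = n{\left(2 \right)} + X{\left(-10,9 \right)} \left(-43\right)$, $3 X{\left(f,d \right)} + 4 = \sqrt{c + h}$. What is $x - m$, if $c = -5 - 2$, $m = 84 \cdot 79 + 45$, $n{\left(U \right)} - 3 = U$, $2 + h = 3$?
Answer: $- \frac{19856}{3} - \frac{43 i \sqrt{6}}{3} \approx -6618.7 - 35.109 i$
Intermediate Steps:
$h = 1$ ($h = -2 + 3 = 1$)
$n{\left(U \right)} = 3 + U$
$m = 6681$ ($m = 6636 + 45 = 6681$)
$c = -7$ ($c = -5 - 2 = -7$)
$X{\left(f,d \right)} = - \frac{4}{3} + \frac{i \sqrt{6}}{3}$ ($X{\left(f,d \right)} = - \frac{4}{3} + \frac{\sqrt{-7 + 1}}{3} = - \frac{4}{3} + \frac{\sqrt{-6}}{3} = - \frac{4}{3} + \frac{i \sqrt{6}}{3}$)
$x = \frac{187}{3} - \frac{43 i \sqrt{6}}{3}$ ($x = \left(3 + 2\right) + \left(- \frac{4}{3} + \frac{i \sqrt{6}}{3}\right) \left(-43\right) = 5 + \left(\frac{172}{3} - \frac{43 i \sqrt{6}}{3}\right) = \frac{187}{3} - \frac{43 i \sqrt{6}}{3} \approx 62.333 - 35.109 i$)
$x - m = \left(\frac{187}{3} - \frac{43 i \sqrt{6}}{3}\right) - 6681 = - \frac{19856}{3} - \frac{43 i \sqrt{6}}{3}$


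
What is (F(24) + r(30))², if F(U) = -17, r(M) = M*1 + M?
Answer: 1849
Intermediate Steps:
r(M) = 2*M (r(M) = M + M = 2*M)
(F(24) + r(30))² = (-17 + 2*30)² = (-17 + 60)² = 43² = 1849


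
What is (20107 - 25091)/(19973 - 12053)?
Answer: -623/990 ≈ -0.62929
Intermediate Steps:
(20107 - 25091)/(19973 - 12053) = -4984/7920 = -4984*1/7920 = -623/990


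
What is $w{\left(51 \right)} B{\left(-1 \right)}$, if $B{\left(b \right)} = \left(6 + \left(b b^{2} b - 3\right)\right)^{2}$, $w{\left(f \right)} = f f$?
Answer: $41616$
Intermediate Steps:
$w{\left(f \right)} = f^{2}$
$B{\left(b \right)} = \left(3 + b^{4}\right)^{2}$ ($B{\left(b \right)} = \left(6 + \left(b^{3} b - 3\right)\right)^{2} = \left(6 + \left(b^{4} - 3\right)\right)^{2} = \left(6 + \left(-3 + b^{4}\right)\right)^{2} = \left(3 + b^{4}\right)^{2}$)
$w{\left(51 \right)} B{\left(-1 \right)} = 51^{2} \left(3 + \left(-1\right)^{4}\right)^{2} = 2601 \left(3 + 1\right)^{2} = 2601 \cdot 4^{2} = 2601 \cdot 16 = 41616$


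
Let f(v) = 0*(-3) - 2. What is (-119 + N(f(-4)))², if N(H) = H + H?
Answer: 15129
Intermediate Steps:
f(v) = -2 (f(v) = 0 - 2 = -2)
N(H) = 2*H
(-119 + N(f(-4)))² = (-119 + 2*(-2))² = (-119 - 4)² = (-123)² = 15129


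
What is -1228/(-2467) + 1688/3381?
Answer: 8316164/8340927 ≈ 0.99703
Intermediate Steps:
-1228/(-2467) + 1688/3381 = -1228*(-1/2467) + 1688*(1/3381) = 1228/2467 + 1688/3381 = 8316164/8340927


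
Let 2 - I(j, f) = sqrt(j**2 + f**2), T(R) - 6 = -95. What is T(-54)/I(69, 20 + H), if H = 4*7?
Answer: 178/7061 + 267*sqrt(785)/7061 ≈ 1.0847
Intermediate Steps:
T(R) = -89 (T(R) = 6 - 95 = -89)
H = 28
I(j, f) = 2 - sqrt(f**2 + j**2) (I(j, f) = 2 - sqrt(j**2 + f**2) = 2 - sqrt(f**2 + j**2))
T(-54)/I(69, 20 + H) = -89/(2 - sqrt((20 + 28)**2 + 69**2)) = -89/(2 - sqrt(48**2 + 4761)) = -89/(2 - sqrt(2304 + 4761)) = -89/(2 - sqrt(7065)) = -89/(2 - 3*sqrt(785))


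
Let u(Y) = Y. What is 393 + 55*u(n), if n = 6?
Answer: 723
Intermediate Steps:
393 + 55*u(n) = 393 + 55*6 = 393 + 330 = 723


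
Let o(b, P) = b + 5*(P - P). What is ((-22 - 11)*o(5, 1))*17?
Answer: -2805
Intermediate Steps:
o(b, P) = b (o(b, P) = b + 5*0 = b + 0 = b)
((-22 - 11)*o(5, 1))*17 = ((-22 - 11)*5)*17 = -33*5*17 = -165*17 = -2805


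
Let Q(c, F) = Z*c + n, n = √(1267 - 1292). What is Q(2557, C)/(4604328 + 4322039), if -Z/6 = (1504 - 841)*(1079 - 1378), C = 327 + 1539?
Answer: 3041352054/8926367 + 5*I/8926367 ≈ 340.72 + 5.6014e-7*I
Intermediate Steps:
C = 1866
Z = 1189422 (Z = -6*(1504 - 841)*(1079 - 1378) = -3978*(-299) = -6*(-198237) = 1189422)
n = 5*I (n = √(-25) = 5*I ≈ 5.0*I)
Q(c, F) = 5*I + 1189422*c (Q(c, F) = 1189422*c + 5*I = 5*I + 1189422*c)
Q(2557, C)/(4604328 + 4322039) = (5*I + 1189422*2557)/(4604328 + 4322039) = (5*I + 3041352054)/8926367 = (3041352054 + 5*I)*(1/8926367) = 3041352054/8926367 + 5*I/8926367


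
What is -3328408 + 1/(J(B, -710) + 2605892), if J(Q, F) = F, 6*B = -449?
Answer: -8671108610255/2605182 ≈ -3.3284e+6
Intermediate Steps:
B = -449/6 (B = (⅙)*(-449) = -449/6 ≈ -74.833)
-3328408 + 1/(J(B, -710) + 2605892) = -3328408 + 1/(-710 + 2605892) = -3328408 + 1/2605182 = -8671108610255/2605182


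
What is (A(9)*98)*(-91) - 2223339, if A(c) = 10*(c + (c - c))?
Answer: -3025959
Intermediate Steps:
A(c) = 10*c (A(c) = 10*(c + 0) = 10*c)
(A(9)*98)*(-91) - 2223339 = ((10*9)*98)*(-91) - 2223339 = (90*98)*(-91) - 2223339 = 8820*(-91) - 2223339 = -802620 - 2223339 = -3025959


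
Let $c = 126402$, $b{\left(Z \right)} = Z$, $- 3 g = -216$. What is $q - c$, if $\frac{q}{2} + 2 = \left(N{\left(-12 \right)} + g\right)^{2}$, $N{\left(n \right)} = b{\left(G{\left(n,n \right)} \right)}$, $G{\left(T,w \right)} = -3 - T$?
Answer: $-113284$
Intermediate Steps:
$g = 72$ ($g = \left(- \frac{1}{3}\right) \left(-216\right) = 72$)
$N{\left(n \right)} = -3 - n$
$q = 13118$ ($q = -4 + 2 \left(\left(-3 - -12\right) + 72\right)^{2} = -4 + 2 \left(\left(-3 + 12\right) + 72\right)^{2} = -4 + 2 \left(9 + 72\right)^{2} = -4 + 2 \cdot 81^{2} = -4 + 2 \cdot 6561 = -4 + 13122 = 13118$)
$q - c = 13118 - 126402 = -113284$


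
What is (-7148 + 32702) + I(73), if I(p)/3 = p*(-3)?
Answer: 24897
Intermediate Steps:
I(p) = -9*p (I(p) = 3*(p*(-3)) = 3*(-3*p) = -9*p)
(-7148 + 32702) + I(73) = (-7148 + 32702) - 9*73 = 25554 - 657 = 24897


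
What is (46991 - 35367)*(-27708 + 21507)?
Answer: -72080424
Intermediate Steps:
(46991 - 35367)*(-27708 + 21507) = 11624*(-6201) = -72080424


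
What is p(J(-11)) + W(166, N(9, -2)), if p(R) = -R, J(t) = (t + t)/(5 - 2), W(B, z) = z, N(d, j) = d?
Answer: 49/3 ≈ 16.333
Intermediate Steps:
J(t) = 2*t/3 (J(t) = (2*t)/3 = (2*t)*(⅓) = 2*t/3)
p(J(-11)) + W(166, N(9, -2)) = -2*(-11)/3 + 9 = -1*(-22/3) + 9 = 22/3 + 9 = 49/3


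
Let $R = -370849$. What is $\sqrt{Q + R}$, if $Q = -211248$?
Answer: $i \sqrt{582097} \approx 762.95 i$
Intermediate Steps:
$\sqrt{Q + R} = \sqrt{-211248 - 370849} = \sqrt{-582097} = i \sqrt{582097}$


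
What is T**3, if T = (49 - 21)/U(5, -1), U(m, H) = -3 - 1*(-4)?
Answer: 21952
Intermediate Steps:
U(m, H) = 1 (U(m, H) = -3 + 4 = 1)
T = 28 (T = (49 - 21)/1 = 28*1 = 28)
T**3 = 28**3 = 21952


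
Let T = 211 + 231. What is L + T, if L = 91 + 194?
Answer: 727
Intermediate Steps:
T = 442
L = 285
L + T = 285 + 442 = 727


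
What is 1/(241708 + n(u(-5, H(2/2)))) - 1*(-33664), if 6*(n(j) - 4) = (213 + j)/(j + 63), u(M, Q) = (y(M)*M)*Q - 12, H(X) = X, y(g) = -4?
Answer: 3466366359338/102969533 ≈ 33664.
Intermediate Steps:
u(M, Q) = -12 - 4*M*Q (u(M, Q) = (-4*M)*Q - 12 = -4*M*Q - 12 = -12 - 4*M*Q)
n(j) = 4 + (213 + j)/(6*(63 + j)) (n(j) = 4 + ((213 + j)/(j + 63))/6 = 4 + ((213 + j)/(63 + j))/6 = 4 + (213 + j)/(6*(63 + j)))
1/(241708 + n(u(-5, H(2/2)))) - 1*(-33664) = 1/(241708 + 25*(69 + (-12 - 4*(-5)*2/2))/(6*(63 + (-12 - 4*(-5)*2/2)))) - 1*(-33664) = 1/(241708 + 25*(69 + (-12 - 4*(-5)*2*(½)))/(6*(63 + (-12 - 4*(-5)*2*(½))))) + 33664 = 1/(241708 + 25*(69 + (-12 - 4*(-5)*1))/(6*(63 + (-12 - 4*(-5)*1)))) + 33664 = 1/(241708 + 25*(69 + (-12 + 20))/(6*(63 + (-12 + 20)))) + 33664 = 1/(241708 + 25*(69 + 8)/(6*(63 + 8))) + 33664 = 1/(241708 + (25/6)*77/71) + 33664 = 1/(241708 + (25/6)*(1/71)*77) + 33664 = 1/(241708 + 1925/426) + 33664 = 1/(102969533/426) + 33664 = 426/102969533 + 33664 = 3466366359338/102969533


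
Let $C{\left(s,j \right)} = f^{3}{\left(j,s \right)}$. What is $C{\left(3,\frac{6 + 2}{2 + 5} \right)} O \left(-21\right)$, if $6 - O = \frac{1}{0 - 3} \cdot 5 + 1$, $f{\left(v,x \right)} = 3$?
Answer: $-3780$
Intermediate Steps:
$C{\left(s,j \right)} = 27$ ($C{\left(s,j \right)} = 3^{3} = 27$)
$O = \frac{20}{3}$ ($O = 6 - \left(\frac{1}{0 - 3} \cdot 5 + 1\right) = 6 - \left(\frac{1}{-3} \cdot 5 + 1\right) = 6 - \left(\left(- \frac{1}{3}\right) 5 + 1\right) = 6 - \left(- \frac{5}{3} + 1\right) = 6 - - \frac{2}{3} = 6 + \frac{2}{3} = \frac{20}{3} \approx 6.6667$)
$C{\left(3,\frac{6 + 2}{2 + 5} \right)} O \left(-21\right) = 27 \cdot \frac{20}{3} \left(-21\right) = 180 \left(-21\right) = -3780$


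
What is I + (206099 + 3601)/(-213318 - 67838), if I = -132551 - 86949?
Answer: -15428487925/70289 ≈ -2.1950e+5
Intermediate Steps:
I = -219500
I + (206099 + 3601)/(-213318 - 67838) = -219500 + (206099 + 3601)/(-213318 - 67838) = -219500 + 209700/(-281156) = -219500 + 209700*(-1/281156) = -219500 - 52425/70289 = -15428487925/70289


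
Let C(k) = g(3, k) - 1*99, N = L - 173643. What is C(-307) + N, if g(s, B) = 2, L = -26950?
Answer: -200690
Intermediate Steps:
N = -200593 (N = -26950 - 173643 = -200593)
C(k) = -97 (C(k) = 2 - 1*99 = 2 - 99 = -97)
C(-307) + N = -97 - 200593 = -200690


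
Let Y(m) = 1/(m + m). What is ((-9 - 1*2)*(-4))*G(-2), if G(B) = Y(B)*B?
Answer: 22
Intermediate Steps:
Y(m) = 1/(2*m)
G(B) = ½ (G(B) = (1/(2*B))*B = ½)
((-9 - 1*2)*(-4))*G(-2) = ((-9 - 1*2)*(-4))*(½) = ((-9 - 2)*(-4))*(½) = -11*(-4)*(½) = 44*(½) = 22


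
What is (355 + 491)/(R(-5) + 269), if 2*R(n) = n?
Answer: 1692/533 ≈ 3.1745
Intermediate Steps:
R(n) = n/2
(355 + 491)/(R(-5) + 269) = (355 + 491)/((1/2)*(-5) + 269) = 846/(-5/2 + 269) = 846/(533/2) = 846*(2/533) = 1692/533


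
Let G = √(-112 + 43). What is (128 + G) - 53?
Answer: 75 + I*√69 ≈ 75.0 + 8.3066*I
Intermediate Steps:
G = I*√69 (G = √(-69) = I*√69 ≈ 8.3066*I)
(128 + G) - 53 = (128 + I*√69) - 53 = 75 + I*√69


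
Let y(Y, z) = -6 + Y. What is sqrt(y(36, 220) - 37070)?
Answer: 4*I*sqrt(2315) ≈ 192.46*I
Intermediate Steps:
sqrt(y(36, 220) - 37070) = sqrt((-6 + 36) - 37070) = sqrt(30 - 37070) = sqrt(-37040) = 4*I*sqrt(2315)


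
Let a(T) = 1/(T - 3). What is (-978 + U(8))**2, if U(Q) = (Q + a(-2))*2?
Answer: 23155344/25 ≈ 9.2621e+5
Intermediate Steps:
a(T) = 1/(-3 + T)
U(Q) = -2/5 + 2*Q (U(Q) = (Q + 1/(-3 - 2))*2 = (Q + 1/(-5))*2 = (Q - 1/5)*2 = (-1/5 + Q)*2 = -2/5 + 2*Q)
(-978 + U(8))**2 = (-978 + (-2/5 + 2*8))**2 = (-978 + (-2/5 + 16))**2 = (-978 + 78/5)**2 = (-4812/5)**2 = 23155344/25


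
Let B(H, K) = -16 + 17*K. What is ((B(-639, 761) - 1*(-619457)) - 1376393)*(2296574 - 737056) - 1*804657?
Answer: -1160305589427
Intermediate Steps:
((B(-639, 761) - 1*(-619457)) - 1376393)*(2296574 - 737056) - 1*804657 = (((-16 + 17*761) - 1*(-619457)) - 1376393)*(2296574 - 737056) - 1*804657 = (((-16 + 12937) + 619457) - 1376393)*1559518 - 804657 = ((12921 + 619457) - 1376393)*1559518 - 804657 = (632378 - 1376393)*1559518 - 804657 = -744015*1559518 - 804657 = -1160304784770 - 804657 = -1160305589427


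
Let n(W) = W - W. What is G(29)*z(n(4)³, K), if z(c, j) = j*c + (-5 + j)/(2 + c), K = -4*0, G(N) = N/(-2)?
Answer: 145/4 ≈ 36.250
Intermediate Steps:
G(N) = -N/2 (G(N) = N*(-½) = -N/2)
K = 0
n(W) = 0
z(c, j) = c*j + (-5 + j)/(2 + c)
G(29)*z(n(4)³, K) = (-½*29)*((-5 + 0 + 0*(0³)² + 2*0³*0)/(2 + 0³)) = -29*(-5 + 0 + 0*0² + 2*0*0)/(2*(2 + 0)) = -29*(-5 + 0 + 0*0 + 0)/(2*2) = -29*(-5 + 0 + 0 + 0)/4 = -29*(-5)/4 = -29/2*(-5/2) = 145/4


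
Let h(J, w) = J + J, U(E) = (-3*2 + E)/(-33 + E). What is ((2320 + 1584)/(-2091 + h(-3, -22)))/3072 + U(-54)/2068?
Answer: -411293/1509135408 ≈ -0.00027254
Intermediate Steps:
U(E) = (-6 + E)/(-33 + E)
h(J, w) = 2*J
((2320 + 1584)/(-2091 + h(-3, -22)))/3072 + U(-54)/2068 = ((2320 + 1584)/(-2091 + 2*(-3)))/3072 + ((-6 - 54)/(-33 - 54))/2068 = (3904/(-2091 - 6))*(1/3072) + (-60/(-87))*(1/2068) = (3904/(-2097))*(1/3072) - 1/87*(-60)*(1/2068) = (3904*(-1/2097))*(1/3072) + (20/29)*(1/2068) = -3904/2097*1/3072 + 5/14993 = -61/100656 + 5/14993 = -411293/1509135408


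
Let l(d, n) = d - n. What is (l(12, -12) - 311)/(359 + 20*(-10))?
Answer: -287/159 ≈ -1.8050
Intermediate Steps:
(l(12, -12) - 311)/(359 + 20*(-10)) = ((12 - 1*(-12)) - 311)/(359 + 20*(-10)) = ((12 + 12) - 311)/(359 - 200) = (24 - 311)/159 = -287*1/159 = -287/159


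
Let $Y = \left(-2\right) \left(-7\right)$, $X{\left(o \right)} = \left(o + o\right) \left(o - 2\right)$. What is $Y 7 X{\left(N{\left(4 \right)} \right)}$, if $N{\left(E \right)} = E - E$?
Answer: $0$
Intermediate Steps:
$N{\left(E \right)} = 0$
$X{\left(o \right)} = 2 o \left(-2 + o\right)$
$Y = 14$
$Y 7 X{\left(N{\left(4 \right)} \right)} = 14 \cdot 7 \cdot 2 \cdot 0 \left(-2 + 0\right) = 14 \cdot 7 \cdot 2 \cdot 0 \left(-2\right) = 14 \cdot 7 \cdot 0 = 14 \cdot 0 = 0$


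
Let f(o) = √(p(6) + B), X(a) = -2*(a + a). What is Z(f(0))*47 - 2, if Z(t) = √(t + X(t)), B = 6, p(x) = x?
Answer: -2 + 47*I*√2*3^(¾) ≈ -2.0 + 151.51*I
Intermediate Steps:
X(a) = -4*a
f(o) = 2*√3 (f(o) = √(6 + 6) = √12 = 2*√3)
Z(t) = √3*√(-t) (Z(t) = √(t - 4*t) = √(-3*t) = √3*√(-t))
Z(f(0))*47 - 2 = (√3*√(-2*√3))*47 - 2 = (√3*(I*√2*3^(¼)))*47 - 2 = (I*√2*3^(¾))*47 - 2 = 47*I*√2*3^(¾) - 2 = -2 + 47*I*√2*3^(¾)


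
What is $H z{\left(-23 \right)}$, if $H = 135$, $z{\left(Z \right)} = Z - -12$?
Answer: $-1485$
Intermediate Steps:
$z{\left(Z \right)} = 12 + Z$ ($z{\left(Z \right)} = Z + 12 = 12 + Z$)
$H z{\left(-23 \right)} = 135 \left(12 - 23\right) = 135 \left(-11\right) = -1485$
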